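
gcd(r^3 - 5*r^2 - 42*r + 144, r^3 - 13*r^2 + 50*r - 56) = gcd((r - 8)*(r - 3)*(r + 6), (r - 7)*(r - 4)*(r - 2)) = 1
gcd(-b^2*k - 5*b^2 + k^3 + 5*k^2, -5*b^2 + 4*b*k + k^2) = b - k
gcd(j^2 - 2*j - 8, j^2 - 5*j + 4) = j - 4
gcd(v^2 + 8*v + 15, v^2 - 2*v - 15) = v + 3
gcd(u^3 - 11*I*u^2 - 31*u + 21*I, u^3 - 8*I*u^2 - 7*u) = u^2 - 8*I*u - 7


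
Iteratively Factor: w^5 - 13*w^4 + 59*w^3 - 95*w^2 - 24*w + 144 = (w - 4)*(w^4 - 9*w^3 + 23*w^2 - 3*w - 36) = (w - 4)*(w - 3)*(w^3 - 6*w^2 + 5*w + 12) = (w - 4)*(w - 3)*(w + 1)*(w^2 - 7*w + 12) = (w - 4)^2*(w - 3)*(w + 1)*(w - 3)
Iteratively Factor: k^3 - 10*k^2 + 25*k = (k - 5)*(k^2 - 5*k) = (k - 5)^2*(k)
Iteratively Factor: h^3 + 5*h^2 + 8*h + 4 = (h + 2)*(h^2 + 3*h + 2) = (h + 2)^2*(h + 1)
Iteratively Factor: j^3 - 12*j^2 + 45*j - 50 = (j - 2)*(j^2 - 10*j + 25) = (j - 5)*(j - 2)*(j - 5)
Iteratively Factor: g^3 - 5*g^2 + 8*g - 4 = (g - 2)*(g^2 - 3*g + 2) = (g - 2)^2*(g - 1)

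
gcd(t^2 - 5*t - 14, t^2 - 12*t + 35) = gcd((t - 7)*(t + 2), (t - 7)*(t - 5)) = t - 7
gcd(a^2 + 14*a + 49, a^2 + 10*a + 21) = a + 7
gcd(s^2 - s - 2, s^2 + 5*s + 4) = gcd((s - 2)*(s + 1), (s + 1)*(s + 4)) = s + 1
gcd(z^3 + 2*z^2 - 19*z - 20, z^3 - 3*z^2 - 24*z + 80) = z^2 + z - 20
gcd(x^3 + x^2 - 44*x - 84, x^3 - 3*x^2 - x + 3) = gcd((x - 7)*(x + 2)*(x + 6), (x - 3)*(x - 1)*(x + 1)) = 1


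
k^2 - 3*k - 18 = (k - 6)*(k + 3)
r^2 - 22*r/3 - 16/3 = (r - 8)*(r + 2/3)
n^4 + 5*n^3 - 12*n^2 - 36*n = n*(n - 3)*(n + 2)*(n + 6)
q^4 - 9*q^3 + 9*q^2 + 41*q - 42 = (q - 7)*(q - 3)*(q - 1)*(q + 2)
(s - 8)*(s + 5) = s^2 - 3*s - 40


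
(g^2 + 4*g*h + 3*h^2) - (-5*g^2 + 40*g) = 6*g^2 + 4*g*h - 40*g + 3*h^2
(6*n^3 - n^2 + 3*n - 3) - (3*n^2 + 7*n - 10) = 6*n^3 - 4*n^2 - 4*n + 7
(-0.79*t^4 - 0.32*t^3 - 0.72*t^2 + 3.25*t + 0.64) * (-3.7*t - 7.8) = 2.923*t^5 + 7.346*t^4 + 5.16*t^3 - 6.409*t^2 - 27.718*t - 4.992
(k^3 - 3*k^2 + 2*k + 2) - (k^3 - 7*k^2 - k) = 4*k^2 + 3*k + 2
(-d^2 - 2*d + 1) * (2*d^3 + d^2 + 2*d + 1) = -2*d^5 - 5*d^4 - 2*d^3 - 4*d^2 + 1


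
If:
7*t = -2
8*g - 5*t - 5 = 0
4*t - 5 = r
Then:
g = 25/56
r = -43/7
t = -2/7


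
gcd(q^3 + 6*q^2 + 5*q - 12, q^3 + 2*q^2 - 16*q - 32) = q + 4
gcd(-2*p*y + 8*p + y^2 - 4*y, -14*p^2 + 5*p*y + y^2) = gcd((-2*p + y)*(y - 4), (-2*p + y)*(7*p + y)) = -2*p + y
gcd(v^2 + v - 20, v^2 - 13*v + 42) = 1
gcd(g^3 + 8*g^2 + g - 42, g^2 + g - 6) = g^2 + g - 6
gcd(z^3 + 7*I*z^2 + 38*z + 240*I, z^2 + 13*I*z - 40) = z^2 + 13*I*z - 40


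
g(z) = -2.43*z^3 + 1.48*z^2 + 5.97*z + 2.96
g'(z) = -7.29*z^2 + 2.96*z + 5.97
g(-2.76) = 48.85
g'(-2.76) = -57.73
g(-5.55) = 430.83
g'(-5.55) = -235.01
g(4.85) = -210.50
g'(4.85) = -151.15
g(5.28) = -281.95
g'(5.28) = -181.63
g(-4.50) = 227.50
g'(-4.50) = -154.97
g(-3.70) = 124.22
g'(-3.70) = -104.78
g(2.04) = 0.67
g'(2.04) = -18.33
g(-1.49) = 5.39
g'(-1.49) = -14.62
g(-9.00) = 1840.58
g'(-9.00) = -611.16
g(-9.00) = 1840.58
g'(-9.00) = -611.16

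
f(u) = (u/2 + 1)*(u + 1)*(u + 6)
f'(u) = (u/2 + 1)*(u + 1) + (u/2 + 1)*(u + 6) + (u + 1)*(u + 6)/2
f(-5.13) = 5.62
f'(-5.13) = 3.31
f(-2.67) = 1.86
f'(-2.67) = -3.34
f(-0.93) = 0.19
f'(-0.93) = 2.93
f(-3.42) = 4.43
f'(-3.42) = -3.24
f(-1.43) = -0.56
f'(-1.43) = 0.20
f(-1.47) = -0.56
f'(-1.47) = 0.01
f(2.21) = 55.48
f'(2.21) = 37.22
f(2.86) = 83.11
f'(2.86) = 48.01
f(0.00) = 6.00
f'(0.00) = 10.00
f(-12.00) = -330.00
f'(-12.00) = 118.00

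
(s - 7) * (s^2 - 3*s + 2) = s^3 - 10*s^2 + 23*s - 14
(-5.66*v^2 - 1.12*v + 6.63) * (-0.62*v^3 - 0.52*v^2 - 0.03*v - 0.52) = 3.5092*v^5 + 3.6376*v^4 - 3.3584*v^3 - 0.4708*v^2 + 0.3835*v - 3.4476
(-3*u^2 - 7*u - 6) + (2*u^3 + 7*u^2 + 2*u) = 2*u^3 + 4*u^2 - 5*u - 6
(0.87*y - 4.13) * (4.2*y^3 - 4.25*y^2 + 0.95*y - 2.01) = 3.654*y^4 - 21.0435*y^3 + 18.379*y^2 - 5.6722*y + 8.3013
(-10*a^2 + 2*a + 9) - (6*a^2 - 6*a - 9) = -16*a^2 + 8*a + 18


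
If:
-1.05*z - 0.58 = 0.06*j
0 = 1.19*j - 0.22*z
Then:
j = -0.10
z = -0.55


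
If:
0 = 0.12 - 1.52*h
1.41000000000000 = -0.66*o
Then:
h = 0.08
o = -2.14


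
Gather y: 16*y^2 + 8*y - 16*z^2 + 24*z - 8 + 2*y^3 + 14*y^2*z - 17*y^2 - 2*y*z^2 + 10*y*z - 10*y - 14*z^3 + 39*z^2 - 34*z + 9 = 2*y^3 + y^2*(14*z - 1) + y*(-2*z^2 + 10*z - 2) - 14*z^3 + 23*z^2 - 10*z + 1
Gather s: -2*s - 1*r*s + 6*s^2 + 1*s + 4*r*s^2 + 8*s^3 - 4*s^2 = 8*s^3 + s^2*(4*r + 2) + s*(-r - 1)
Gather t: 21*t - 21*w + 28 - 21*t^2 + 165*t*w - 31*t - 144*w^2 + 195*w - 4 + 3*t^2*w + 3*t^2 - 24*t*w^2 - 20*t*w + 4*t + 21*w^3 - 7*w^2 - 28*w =t^2*(3*w - 18) + t*(-24*w^2 + 145*w - 6) + 21*w^3 - 151*w^2 + 146*w + 24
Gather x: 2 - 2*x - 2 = -2*x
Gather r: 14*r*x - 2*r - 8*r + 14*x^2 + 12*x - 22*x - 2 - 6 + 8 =r*(14*x - 10) + 14*x^2 - 10*x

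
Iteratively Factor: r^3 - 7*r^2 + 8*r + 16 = (r - 4)*(r^2 - 3*r - 4) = (r - 4)^2*(r + 1)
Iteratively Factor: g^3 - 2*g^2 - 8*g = (g + 2)*(g^2 - 4*g) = (g - 4)*(g + 2)*(g)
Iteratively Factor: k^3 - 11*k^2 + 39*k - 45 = (k - 3)*(k^2 - 8*k + 15) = (k - 3)^2*(k - 5)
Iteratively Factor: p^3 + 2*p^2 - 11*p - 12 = (p + 4)*(p^2 - 2*p - 3) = (p + 1)*(p + 4)*(p - 3)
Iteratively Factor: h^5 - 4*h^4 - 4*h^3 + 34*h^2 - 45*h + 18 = (h - 3)*(h^4 - h^3 - 7*h^2 + 13*h - 6) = (h - 3)*(h + 3)*(h^3 - 4*h^2 + 5*h - 2) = (h - 3)*(h - 1)*(h + 3)*(h^2 - 3*h + 2) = (h - 3)*(h - 2)*(h - 1)*(h + 3)*(h - 1)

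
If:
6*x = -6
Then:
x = -1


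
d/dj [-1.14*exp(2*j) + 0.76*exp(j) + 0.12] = (0.76 - 2.28*exp(j))*exp(j)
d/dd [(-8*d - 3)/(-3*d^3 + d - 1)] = (24*d^3 - 8*d - (8*d + 3)*(9*d^2 - 1) + 8)/(3*d^3 - d + 1)^2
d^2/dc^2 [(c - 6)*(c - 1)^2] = 6*c - 16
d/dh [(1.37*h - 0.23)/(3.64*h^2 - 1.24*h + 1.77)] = (-4.9868*h^2 + 1.6744*h + 2.1397)/(13.2496*h^4 - 9.0272*h^3 + 14.4232*h^2 - 4.3896*h + 3.1329)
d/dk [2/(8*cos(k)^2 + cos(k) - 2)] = 2*(16*cos(k) + 1)*sin(k)/(8*cos(k)^2 + cos(k) - 2)^2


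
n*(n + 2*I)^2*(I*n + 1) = I*n^4 - 3*n^3 - 4*n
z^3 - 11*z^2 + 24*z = z*(z - 8)*(z - 3)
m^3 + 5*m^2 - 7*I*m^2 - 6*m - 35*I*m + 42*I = (m - 1)*(m + 6)*(m - 7*I)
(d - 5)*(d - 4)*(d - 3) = d^3 - 12*d^2 + 47*d - 60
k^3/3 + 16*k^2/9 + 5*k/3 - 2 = (k/3 + 1)*(k - 2/3)*(k + 3)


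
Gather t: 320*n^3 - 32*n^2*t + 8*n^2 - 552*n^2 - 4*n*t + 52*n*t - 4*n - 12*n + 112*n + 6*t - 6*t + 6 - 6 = 320*n^3 - 544*n^2 + 96*n + t*(-32*n^2 + 48*n)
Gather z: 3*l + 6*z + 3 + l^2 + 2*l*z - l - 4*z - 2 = l^2 + 2*l + z*(2*l + 2) + 1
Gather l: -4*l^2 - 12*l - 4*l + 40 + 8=-4*l^2 - 16*l + 48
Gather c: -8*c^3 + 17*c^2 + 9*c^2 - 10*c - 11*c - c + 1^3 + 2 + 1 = -8*c^3 + 26*c^2 - 22*c + 4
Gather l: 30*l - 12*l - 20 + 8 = 18*l - 12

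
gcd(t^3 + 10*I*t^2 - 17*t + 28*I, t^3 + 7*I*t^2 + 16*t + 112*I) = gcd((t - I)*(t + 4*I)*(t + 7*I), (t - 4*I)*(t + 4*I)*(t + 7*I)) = t^2 + 11*I*t - 28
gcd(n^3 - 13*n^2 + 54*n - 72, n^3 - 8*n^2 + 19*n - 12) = n^2 - 7*n + 12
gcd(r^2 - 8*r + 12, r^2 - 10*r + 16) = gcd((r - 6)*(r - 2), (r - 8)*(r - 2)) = r - 2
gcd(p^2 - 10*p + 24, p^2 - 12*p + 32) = p - 4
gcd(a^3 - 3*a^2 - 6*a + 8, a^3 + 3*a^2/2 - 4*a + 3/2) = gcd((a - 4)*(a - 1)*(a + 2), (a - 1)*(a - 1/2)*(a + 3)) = a - 1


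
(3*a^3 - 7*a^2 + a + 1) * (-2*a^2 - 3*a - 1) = -6*a^5 + 5*a^4 + 16*a^3 + 2*a^2 - 4*a - 1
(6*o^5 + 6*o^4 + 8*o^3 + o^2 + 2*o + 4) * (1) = 6*o^5 + 6*o^4 + 8*o^3 + o^2 + 2*o + 4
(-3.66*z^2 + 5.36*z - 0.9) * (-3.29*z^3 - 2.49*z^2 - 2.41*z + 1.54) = 12.0414*z^5 - 8.521*z^4 - 1.5648*z^3 - 16.313*z^2 + 10.4234*z - 1.386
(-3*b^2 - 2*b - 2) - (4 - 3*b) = -3*b^2 + b - 6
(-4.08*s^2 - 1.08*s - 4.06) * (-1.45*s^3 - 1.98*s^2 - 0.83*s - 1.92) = 5.916*s^5 + 9.6444*s^4 + 11.4118*s^3 + 16.7688*s^2 + 5.4434*s + 7.7952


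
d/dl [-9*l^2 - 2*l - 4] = -18*l - 2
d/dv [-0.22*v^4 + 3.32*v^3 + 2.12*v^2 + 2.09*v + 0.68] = -0.88*v^3 + 9.96*v^2 + 4.24*v + 2.09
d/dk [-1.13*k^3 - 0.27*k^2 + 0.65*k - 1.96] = -3.39*k^2 - 0.54*k + 0.65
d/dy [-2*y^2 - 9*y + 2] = -4*y - 9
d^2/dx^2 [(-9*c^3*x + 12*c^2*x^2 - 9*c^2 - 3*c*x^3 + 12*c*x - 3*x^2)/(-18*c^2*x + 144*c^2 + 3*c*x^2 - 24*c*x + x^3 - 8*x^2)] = 6*(288*c^4 + 144*c^3*x - 2652*c^3 + 7*c^2*x^3 - 144*c^2*x^2 + 18*c^2*x - 336*c^2 - 8*c*x^3 + 3*c*x^2 - 168*c*x + 448*c - x^3)/(216*c^3*x^3 - 5184*c^3*x^2 + 41472*c^3*x - 110592*c^3 + 108*c^2*x^4 - 2592*c^2*x^3 + 20736*c^2*x^2 - 55296*c^2*x + 18*c*x^5 - 432*c*x^4 + 3456*c*x^3 - 9216*c*x^2 + x^6 - 24*x^5 + 192*x^4 - 512*x^3)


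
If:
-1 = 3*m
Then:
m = -1/3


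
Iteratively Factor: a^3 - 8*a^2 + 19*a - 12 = (a - 4)*(a^2 - 4*a + 3) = (a - 4)*(a - 3)*(a - 1)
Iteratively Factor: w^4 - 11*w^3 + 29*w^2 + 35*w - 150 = (w - 5)*(w^3 - 6*w^2 - w + 30) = (w - 5)*(w + 2)*(w^2 - 8*w + 15) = (w - 5)^2*(w + 2)*(w - 3)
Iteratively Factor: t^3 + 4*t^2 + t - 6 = (t + 3)*(t^2 + t - 2) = (t + 2)*(t + 3)*(t - 1)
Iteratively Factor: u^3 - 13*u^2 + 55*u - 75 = (u - 3)*(u^2 - 10*u + 25) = (u - 5)*(u - 3)*(u - 5)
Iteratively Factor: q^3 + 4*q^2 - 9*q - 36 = (q + 4)*(q^2 - 9) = (q - 3)*(q + 4)*(q + 3)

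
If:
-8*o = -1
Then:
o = 1/8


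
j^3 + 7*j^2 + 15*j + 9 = (j + 1)*(j + 3)^2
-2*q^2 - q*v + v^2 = (-2*q + v)*(q + v)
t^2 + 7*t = t*(t + 7)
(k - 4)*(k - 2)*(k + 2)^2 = k^4 - 2*k^3 - 12*k^2 + 8*k + 32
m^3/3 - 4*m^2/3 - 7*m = m*(m/3 + 1)*(m - 7)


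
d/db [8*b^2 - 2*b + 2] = 16*b - 2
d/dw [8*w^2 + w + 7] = 16*w + 1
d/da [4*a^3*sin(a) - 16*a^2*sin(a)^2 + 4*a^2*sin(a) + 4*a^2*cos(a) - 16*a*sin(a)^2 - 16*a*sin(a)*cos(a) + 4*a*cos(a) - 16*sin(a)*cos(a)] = 4*a^3*cos(a) + 8*a^2*sin(a) - 16*a^2*sin(2*a) + 4*a^2*cos(a) + 4*a*sin(a) - 16*a*sin(2*a) + 8*a*cos(a) - 16*a - 8*sqrt(2)*sin(2*a + pi/4) + 4*cos(a) - 8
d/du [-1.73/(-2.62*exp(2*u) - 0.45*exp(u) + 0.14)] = (-9.0652*exp(u) - 0.7785)*exp(u)/(2.62*exp(2*u) + 0.45*exp(u) - 0.14)^2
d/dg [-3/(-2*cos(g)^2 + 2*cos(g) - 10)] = 3*(2*cos(g) - 1)*sin(g)/(2*(sin(g)^2 + cos(g) - 6)^2)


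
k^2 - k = k*(k - 1)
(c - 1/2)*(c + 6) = c^2 + 11*c/2 - 3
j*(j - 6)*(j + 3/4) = j^3 - 21*j^2/4 - 9*j/2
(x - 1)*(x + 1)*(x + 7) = x^3 + 7*x^2 - x - 7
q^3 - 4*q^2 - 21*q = q*(q - 7)*(q + 3)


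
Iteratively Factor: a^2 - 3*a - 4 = (a - 4)*(a + 1)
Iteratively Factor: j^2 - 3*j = (j)*(j - 3)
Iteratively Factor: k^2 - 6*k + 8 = (k - 4)*(k - 2)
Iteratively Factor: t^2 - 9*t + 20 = (t - 4)*(t - 5)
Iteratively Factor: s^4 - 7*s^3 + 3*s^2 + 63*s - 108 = (s - 3)*(s^3 - 4*s^2 - 9*s + 36) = (s - 4)*(s - 3)*(s^2 - 9) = (s - 4)*(s - 3)*(s + 3)*(s - 3)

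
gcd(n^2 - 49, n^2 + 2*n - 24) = 1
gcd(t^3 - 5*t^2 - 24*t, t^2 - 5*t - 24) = t^2 - 5*t - 24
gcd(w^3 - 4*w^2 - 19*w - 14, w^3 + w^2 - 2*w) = w + 2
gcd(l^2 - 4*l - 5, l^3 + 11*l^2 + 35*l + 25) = l + 1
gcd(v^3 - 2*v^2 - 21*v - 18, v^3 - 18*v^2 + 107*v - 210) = v - 6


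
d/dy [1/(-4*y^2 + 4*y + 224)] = (2*y - 1)/(4*(-y^2 + y + 56)^2)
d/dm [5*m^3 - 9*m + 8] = 15*m^2 - 9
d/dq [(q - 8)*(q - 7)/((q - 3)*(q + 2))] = 2*(7*q^2 - 62*q + 73)/(q^4 - 2*q^3 - 11*q^2 + 12*q + 36)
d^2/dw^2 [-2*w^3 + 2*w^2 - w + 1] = 4 - 12*w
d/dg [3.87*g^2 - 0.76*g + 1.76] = 7.74*g - 0.76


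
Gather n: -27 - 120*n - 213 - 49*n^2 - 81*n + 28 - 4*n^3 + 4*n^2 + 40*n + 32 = -4*n^3 - 45*n^2 - 161*n - 180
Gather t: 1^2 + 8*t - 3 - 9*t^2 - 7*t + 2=-9*t^2 + t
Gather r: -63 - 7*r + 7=-7*r - 56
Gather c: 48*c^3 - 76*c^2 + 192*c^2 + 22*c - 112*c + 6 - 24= 48*c^3 + 116*c^2 - 90*c - 18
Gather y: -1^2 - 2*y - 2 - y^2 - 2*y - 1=-y^2 - 4*y - 4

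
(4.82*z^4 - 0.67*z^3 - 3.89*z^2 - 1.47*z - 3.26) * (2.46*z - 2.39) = 11.8572*z^5 - 13.168*z^4 - 7.9681*z^3 + 5.6809*z^2 - 4.5063*z + 7.7914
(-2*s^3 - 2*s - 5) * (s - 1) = -2*s^4 + 2*s^3 - 2*s^2 - 3*s + 5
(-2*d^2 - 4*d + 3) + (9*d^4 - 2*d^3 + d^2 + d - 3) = 9*d^4 - 2*d^3 - d^2 - 3*d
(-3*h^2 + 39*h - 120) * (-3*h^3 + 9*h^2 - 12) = 9*h^5 - 144*h^4 + 711*h^3 - 1044*h^2 - 468*h + 1440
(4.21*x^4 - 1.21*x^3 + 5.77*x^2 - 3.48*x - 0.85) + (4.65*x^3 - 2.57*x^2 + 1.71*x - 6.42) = 4.21*x^4 + 3.44*x^3 + 3.2*x^2 - 1.77*x - 7.27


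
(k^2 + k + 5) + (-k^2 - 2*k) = 5 - k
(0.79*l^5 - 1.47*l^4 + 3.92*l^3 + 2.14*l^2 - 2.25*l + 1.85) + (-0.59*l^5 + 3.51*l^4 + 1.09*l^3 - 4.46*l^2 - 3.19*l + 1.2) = 0.2*l^5 + 2.04*l^4 + 5.01*l^3 - 2.32*l^2 - 5.44*l + 3.05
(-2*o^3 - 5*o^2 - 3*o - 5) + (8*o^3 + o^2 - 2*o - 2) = 6*o^3 - 4*o^2 - 5*o - 7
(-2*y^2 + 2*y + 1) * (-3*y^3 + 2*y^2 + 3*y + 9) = 6*y^5 - 10*y^4 - 5*y^3 - 10*y^2 + 21*y + 9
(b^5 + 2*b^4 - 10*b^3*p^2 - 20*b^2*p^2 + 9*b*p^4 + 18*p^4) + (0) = b^5 + 2*b^4 - 10*b^3*p^2 - 20*b^2*p^2 + 9*b*p^4 + 18*p^4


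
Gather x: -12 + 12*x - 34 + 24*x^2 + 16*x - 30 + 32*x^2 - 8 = 56*x^2 + 28*x - 84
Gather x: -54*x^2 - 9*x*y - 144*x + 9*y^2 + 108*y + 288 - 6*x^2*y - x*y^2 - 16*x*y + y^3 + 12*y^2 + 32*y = x^2*(-6*y - 54) + x*(-y^2 - 25*y - 144) + y^3 + 21*y^2 + 140*y + 288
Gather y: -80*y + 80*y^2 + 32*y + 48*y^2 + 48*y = 128*y^2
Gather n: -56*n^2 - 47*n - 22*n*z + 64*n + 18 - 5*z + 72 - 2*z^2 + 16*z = -56*n^2 + n*(17 - 22*z) - 2*z^2 + 11*z + 90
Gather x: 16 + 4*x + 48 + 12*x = 16*x + 64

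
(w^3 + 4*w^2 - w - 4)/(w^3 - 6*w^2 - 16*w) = (-w^3 - 4*w^2 + w + 4)/(w*(-w^2 + 6*w + 16))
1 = 1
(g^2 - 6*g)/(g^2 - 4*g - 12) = g/(g + 2)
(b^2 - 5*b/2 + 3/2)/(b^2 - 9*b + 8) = (b - 3/2)/(b - 8)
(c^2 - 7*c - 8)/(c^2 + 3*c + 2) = (c - 8)/(c + 2)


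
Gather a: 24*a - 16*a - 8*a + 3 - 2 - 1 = 0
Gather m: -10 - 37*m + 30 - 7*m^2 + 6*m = -7*m^2 - 31*m + 20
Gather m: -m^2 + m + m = -m^2 + 2*m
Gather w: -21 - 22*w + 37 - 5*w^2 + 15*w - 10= -5*w^2 - 7*w + 6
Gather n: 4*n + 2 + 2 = 4*n + 4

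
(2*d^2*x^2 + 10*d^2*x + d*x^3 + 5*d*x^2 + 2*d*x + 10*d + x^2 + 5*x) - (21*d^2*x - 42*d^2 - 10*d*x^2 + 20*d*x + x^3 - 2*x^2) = 2*d^2*x^2 - 11*d^2*x + 42*d^2 + d*x^3 + 15*d*x^2 - 18*d*x + 10*d - x^3 + 3*x^2 + 5*x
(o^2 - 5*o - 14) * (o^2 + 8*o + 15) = o^4 + 3*o^3 - 39*o^2 - 187*o - 210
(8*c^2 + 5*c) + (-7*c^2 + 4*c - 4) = c^2 + 9*c - 4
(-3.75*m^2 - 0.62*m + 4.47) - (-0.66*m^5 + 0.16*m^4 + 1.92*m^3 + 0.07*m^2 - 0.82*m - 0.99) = 0.66*m^5 - 0.16*m^4 - 1.92*m^3 - 3.82*m^2 + 0.2*m + 5.46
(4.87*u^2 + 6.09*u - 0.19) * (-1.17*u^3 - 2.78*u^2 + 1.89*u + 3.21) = -5.6979*u^5 - 20.6639*u^4 - 7.5036*u^3 + 27.671*u^2 + 19.1898*u - 0.6099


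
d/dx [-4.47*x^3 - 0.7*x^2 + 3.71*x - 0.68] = -13.41*x^2 - 1.4*x + 3.71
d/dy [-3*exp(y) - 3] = -3*exp(y)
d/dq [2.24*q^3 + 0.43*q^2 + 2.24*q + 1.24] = 6.72*q^2 + 0.86*q + 2.24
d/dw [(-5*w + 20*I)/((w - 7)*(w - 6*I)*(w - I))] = 5*((w - 7)*(w - 6*I)*(w - 4*I) - (w - 7)*(w - 6*I)*(w - I) + (w - 7)*(w - 4*I)*(w - I) + (w - 6*I)*(w - 4*I)*(w - I))/((w - 7)^2*(w - 6*I)^2*(w - I)^2)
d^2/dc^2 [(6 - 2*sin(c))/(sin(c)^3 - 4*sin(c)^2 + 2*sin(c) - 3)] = 2*(4*sin(c)^7 - 39*sin(c)^6 + 134*sin(c)^5 - 97*sin(c)^4 - 301*sin(c)^3 + 426*sin(c)^2 - 27*sin(c) - 60)/(sin(c)^3 - 4*sin(c)^2 + 2*sin(c) - 3)^3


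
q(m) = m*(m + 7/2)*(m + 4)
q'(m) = m*(m + 7/2) + m*(m + 4) + (m + 7/2)*(m + 4)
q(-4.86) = -5.68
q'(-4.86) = 11.96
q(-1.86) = -6.53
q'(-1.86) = -3.52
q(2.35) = 87.30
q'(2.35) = 65.82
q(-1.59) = -7.32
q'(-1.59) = -2.27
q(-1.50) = -7.50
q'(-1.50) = -1.75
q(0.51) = 9.22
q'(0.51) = 22.43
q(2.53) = 99.62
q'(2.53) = 71.15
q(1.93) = 62.15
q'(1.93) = 54.12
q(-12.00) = -816.00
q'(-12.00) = 266.00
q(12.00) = 2976.00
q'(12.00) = 626.00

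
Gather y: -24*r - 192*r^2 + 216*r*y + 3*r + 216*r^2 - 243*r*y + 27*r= 24*r^2 - 27*r*y + 6*r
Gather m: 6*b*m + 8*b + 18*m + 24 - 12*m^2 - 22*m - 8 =8*b - 12*m^2 + m*(6*b - 4) + 16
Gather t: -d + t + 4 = -d + t + 4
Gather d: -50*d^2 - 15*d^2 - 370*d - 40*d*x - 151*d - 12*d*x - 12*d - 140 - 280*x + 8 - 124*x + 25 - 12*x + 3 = -65*d^2 + d*(-52*x - 533) - 416*x - 104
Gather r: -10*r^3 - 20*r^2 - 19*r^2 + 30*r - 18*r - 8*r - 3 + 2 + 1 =-10*r^3 - 39*r^2 + 4*r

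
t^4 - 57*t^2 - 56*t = t*(t - 8)*(t + 1)*(t + 7)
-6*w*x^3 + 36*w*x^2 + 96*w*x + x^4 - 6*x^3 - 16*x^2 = x*(-6*w + x)*(x - 8)*(x + 2)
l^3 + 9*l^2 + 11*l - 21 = (l - 1)*(l + 3)*(l + 7)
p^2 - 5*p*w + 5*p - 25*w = (p + 5)*(p - 5*w)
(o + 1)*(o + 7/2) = o^2 + 9*o/2 + 7/2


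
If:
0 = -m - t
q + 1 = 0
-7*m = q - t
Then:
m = 1/8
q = -1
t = -1/8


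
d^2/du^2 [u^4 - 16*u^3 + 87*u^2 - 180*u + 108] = 12*u^2 - 96*u + 174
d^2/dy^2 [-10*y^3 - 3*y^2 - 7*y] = -60*y - 6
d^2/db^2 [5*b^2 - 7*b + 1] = 10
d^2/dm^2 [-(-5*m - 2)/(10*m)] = 2/(5*m^3)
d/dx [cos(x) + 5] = -sin(x)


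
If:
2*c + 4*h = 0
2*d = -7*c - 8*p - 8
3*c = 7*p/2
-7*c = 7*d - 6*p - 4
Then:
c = -448/653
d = 492/653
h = 224/653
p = -384/653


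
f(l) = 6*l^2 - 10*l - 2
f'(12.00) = 134.00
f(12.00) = 742.00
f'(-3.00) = -46.00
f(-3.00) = 82.00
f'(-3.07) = -46.84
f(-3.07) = 85.25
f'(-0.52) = -16.24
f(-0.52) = 4.82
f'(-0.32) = -13.84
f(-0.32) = 1.81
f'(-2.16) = -35.92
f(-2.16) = 47.59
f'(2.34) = 18.08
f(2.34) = 7.45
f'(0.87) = 0.44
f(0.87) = -6.16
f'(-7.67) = -102.04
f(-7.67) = 427.67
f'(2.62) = 21.44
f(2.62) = 12.99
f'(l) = 12*l - 10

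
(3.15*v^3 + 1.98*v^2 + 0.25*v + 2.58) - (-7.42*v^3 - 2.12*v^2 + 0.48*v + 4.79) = 10.57*v^3 + 4.1*v^2 - 0.23*v - 2.21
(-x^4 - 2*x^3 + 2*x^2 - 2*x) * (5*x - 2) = -5*x^5 - 8*x^4 + 14*x^3 - 14*x^2 + 4*x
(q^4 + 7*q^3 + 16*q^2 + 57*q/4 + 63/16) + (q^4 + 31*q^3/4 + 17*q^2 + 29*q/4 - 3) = 2*q^4 + 59*q^3/4 + 33*q^2 + 43*q/2 + 15/16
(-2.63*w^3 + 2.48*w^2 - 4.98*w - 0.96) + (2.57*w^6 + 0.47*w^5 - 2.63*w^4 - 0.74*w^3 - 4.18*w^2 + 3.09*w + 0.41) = 2.57*w^6 + 0.47*w^5 - 2.63*w^4 - 3.37*w^3 - 1.7*w^2 - 1.89*w - 0.55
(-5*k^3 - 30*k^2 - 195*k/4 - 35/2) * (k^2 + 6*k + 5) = -5*k^5 - 60*k^4 - 1015*k^3/4 - 460*k^2 - 1395*k/4 - 175/2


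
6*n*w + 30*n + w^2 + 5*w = (6*n + w)*(w + 5)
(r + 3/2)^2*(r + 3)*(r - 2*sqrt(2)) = r^4 - 2*sqrt(2)*r^3 + 6*r^3 - 12*sqrt(2)*r^2 + 45*r^2/4 - 45*sqrt(2)*r/2 + 27*r/4 - 27*sqrt(2)/2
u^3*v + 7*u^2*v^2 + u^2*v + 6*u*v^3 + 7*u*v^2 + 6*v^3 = (u + v)*(u + 6*v)*(u*v + v)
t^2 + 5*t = t*(t + 5)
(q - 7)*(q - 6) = q^2 - 13*q + 42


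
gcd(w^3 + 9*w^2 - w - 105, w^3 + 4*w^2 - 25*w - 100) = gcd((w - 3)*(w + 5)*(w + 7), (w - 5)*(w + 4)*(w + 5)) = w + 5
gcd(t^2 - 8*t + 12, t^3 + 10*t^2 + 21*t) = 1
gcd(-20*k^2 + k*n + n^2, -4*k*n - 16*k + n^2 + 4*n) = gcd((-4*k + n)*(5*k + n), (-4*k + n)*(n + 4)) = 4*k - n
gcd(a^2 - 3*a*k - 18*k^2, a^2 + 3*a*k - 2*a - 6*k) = a + 3*k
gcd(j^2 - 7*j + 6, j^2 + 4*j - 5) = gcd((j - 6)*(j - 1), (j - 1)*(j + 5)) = j - 1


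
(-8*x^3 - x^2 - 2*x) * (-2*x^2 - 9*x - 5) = 16*x^5 + 74*x^4 + 53*x^3 + 23*x^2 + 10*x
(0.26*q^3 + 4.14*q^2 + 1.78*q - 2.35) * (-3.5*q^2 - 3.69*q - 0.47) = -0.91*q^5 - 15.4494*q^4 - 21.6288*q^3 - 0.289000000000001*q^2 + 7.8349*q + 1.1045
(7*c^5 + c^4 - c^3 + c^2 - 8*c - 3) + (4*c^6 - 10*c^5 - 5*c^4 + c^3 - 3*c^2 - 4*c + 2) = 4*c^6 - 3*c^5 - 4*c^4 - 2*c^2 - 12*c - 1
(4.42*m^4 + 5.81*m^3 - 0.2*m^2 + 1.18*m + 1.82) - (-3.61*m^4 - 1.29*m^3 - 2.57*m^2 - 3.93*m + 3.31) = 8.03*m^4 + 7.1*m^3 + 2.37*m^2 + 5.11*m - 1.49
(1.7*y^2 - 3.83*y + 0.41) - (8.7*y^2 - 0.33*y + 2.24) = -7.0*y^2 - 3.5*y - 1.83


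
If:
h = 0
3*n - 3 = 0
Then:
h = 0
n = 1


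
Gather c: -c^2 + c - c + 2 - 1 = 1 - c^2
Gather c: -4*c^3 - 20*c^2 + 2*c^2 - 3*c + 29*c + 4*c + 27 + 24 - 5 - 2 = -4*c^3 - 18*c^2 + 30*c + 44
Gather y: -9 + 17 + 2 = 10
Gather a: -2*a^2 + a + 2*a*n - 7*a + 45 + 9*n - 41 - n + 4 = -2*a^2 + a*(2*n - 6) + 8*n + 8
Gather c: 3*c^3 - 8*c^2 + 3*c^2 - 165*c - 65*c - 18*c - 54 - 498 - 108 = 3*c^3 - 5*c^2 - 248*c - 660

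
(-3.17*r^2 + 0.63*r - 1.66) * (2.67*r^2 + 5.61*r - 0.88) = -8.4639*r^4 - 16.1016*r^3 + 1.8917*r^2 - 9.867*r + 1.4608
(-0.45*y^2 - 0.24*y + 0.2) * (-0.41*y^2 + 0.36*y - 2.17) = 0.1845*y^4 - 0.0636*y^3 + 0.8081*y^2 + 0.5928*y - 0.434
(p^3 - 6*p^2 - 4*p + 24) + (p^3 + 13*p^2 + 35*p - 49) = 2*p^3 + 7*p^2 + 31*p - 25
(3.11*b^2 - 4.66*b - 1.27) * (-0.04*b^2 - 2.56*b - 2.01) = -0.1244*b^4 - 7.7752*b^3 + 5.7293*b^2 + 12.6178*b + 2.5527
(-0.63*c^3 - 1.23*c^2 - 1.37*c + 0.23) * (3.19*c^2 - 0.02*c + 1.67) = -2.0097*c^5 - 3.9111*c^4 - 5.3978*c^3 - 1.293*c^2 - 2.2925*c + 0.3841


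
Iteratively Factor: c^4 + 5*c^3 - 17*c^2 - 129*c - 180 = (c + 3)*(c^3 + 2*c^2 - 23*c - 60) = (c + 3)*(c + 4)*(c^2 - 2*c - 15) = (c - 5)*(c + 3)*(c + 4)*(c + 3)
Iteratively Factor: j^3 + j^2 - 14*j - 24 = (j + 3)*(j^2 - 2*j - 8) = (j - 4)*(j + 3)*(j + 2)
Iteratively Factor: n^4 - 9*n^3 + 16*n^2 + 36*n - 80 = (n - 5)*(n^3 - 4*n^2 - 4*n + 16) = (n - 5)*(n - 4)*(n^2 - 4) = (n - 5)*(n - 4)*(n - 2)*(n + 2)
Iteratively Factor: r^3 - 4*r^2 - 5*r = (r + 1)*(r^2 - 5*r) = r*(r + 1)*(r - 5)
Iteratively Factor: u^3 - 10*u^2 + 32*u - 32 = (u - 4)*(u^2 - 6*u + 8) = (u - 4)*(u - 2)*(u - 4)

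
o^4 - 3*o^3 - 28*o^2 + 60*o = o*(o - 6)*(o - 2)*(o + 5)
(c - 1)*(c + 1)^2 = c^3 + c^2 - c - 1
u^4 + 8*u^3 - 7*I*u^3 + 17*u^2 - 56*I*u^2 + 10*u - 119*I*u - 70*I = (u + 1)*(u + 2)*(u + 5)*(u - 7*I)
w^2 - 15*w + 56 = (w - 8)*(w - 7)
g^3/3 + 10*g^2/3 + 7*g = g*(g/3 + 1)*(g + 7)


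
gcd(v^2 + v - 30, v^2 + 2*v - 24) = v + 6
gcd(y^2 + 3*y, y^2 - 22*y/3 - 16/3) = 1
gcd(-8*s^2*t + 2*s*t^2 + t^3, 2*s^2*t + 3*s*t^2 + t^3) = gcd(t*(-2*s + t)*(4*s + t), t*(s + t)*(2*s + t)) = t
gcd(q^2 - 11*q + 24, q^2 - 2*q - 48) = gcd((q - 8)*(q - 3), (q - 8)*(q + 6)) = q - 8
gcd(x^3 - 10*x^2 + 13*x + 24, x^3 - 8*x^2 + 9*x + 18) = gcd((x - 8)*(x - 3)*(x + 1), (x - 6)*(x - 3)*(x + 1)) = x^2 - 2*x - 3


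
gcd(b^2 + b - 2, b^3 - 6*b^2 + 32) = b + 2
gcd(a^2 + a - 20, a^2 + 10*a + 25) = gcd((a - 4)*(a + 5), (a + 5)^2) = a + 5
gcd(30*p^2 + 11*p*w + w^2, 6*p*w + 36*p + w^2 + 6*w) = 6*p + w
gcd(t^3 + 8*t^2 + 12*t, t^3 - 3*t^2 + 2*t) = t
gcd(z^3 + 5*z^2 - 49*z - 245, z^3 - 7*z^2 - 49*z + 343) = z^2 - 49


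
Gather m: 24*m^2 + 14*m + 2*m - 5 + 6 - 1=24*m^2 + 16*m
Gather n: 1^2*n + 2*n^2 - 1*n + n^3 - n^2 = n^3 + n^2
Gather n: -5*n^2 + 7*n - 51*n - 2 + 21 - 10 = -5*n^2 - 44*n + 9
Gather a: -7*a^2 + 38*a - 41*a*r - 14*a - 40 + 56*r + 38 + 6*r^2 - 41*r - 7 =-7*a^2 + a*(24 - 41*r) + 6*r^2 + 15*r - 9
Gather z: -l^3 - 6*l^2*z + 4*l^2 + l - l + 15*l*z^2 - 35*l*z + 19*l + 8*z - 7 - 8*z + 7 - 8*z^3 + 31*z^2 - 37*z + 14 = -l^3 + 4*l^2 + 19*l - 8*z^3 + z^2*(15*l + 31) + z*(-6*l^2 - 35*l - 37) + 14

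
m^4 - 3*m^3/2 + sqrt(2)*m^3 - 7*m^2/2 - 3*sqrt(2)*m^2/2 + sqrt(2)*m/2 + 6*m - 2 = (m - 1)*(m - 1/2)*(m - sqrt(2))*(m + 2*sqrt(2))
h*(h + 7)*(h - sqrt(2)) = h^3 - sqrt(2)*h^2 + 7*h^2 - 7*sqrt(2)*h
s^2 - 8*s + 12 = (s - 6)*(s - 2)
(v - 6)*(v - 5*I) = v^2 - 6*v - 5*I*v + 30*I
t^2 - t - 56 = (t - 8)*(t + 7)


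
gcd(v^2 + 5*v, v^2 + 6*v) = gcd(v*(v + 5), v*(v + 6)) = v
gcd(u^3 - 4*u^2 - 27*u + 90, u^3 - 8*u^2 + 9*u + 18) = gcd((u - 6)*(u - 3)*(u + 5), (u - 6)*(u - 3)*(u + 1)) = u^2 - 9*u + 18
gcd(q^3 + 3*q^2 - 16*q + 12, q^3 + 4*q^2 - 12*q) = q^2 + 4*q - 12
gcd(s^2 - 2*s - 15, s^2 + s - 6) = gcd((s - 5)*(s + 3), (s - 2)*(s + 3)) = s + 3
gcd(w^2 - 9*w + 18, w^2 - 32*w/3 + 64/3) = 1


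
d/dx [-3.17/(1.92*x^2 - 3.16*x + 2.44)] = (12.1728*x - 10.0172)/(1.92*x^2 - 3.16*x + 2.44)^2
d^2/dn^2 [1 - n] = 0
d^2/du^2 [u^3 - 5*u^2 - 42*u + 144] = 6*u - 10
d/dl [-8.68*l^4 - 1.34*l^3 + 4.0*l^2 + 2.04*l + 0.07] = -34.72*l^3 - 4.02*l^2 + 8.0*l + 2.04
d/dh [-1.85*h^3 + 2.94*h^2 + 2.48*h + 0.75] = -5.55*h^2 + 5.88*h + 2.48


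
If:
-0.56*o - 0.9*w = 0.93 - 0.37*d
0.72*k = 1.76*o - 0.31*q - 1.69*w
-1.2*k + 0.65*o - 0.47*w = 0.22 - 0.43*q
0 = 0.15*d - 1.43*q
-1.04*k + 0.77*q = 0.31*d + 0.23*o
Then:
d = 1.28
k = -0.21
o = -0.34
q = 0.13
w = -0.29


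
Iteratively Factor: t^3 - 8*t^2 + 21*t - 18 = (t - 2)*(t^2 - 6*t + 9) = (t - 3)*(t - 2)*(t - 3)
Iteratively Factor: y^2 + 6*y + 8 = (y + 4)*(y + 2)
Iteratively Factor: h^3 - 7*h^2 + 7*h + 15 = (h - 3)*(h^2 - 4*h - 5) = (h - 3)*(h + 1)*(h - 5)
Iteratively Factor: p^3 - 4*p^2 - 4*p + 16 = (p - 2)*(p^2 - 2*p - 8) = (p - 2)*(p + 2)*(p - 4)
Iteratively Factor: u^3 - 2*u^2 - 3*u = (u + 1)*(u^2 - 3*u) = u*(u + 1)*(u - 3)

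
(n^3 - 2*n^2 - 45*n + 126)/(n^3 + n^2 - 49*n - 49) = (n^2 - 9*n + 18)/(n^2 - 6*n - 7)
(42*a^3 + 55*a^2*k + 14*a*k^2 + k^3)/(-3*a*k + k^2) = (-42*a^3 - 55*a^2*k - 14*a*k^2 - k^3)/(k*(3*a - k))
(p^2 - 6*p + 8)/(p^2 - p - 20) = (-p^2 + 6*p - 8)/(-p^2 + p + 20)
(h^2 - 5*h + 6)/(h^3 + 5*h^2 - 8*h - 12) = (h - 3)/(h^2 + 7*h + 6)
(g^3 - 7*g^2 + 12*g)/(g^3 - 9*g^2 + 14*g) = (g^2 - 7*g + 12)/(g^2 - 9*g + 14)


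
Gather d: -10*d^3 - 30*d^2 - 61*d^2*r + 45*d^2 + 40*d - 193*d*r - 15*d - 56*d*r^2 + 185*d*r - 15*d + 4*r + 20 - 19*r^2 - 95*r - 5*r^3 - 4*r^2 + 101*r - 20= -10*d^3 + d^2*(15 - 61*r) + d*(-56*r^2 - 8*r + 10) - 5*r^3 - 23*r^2 + 10*r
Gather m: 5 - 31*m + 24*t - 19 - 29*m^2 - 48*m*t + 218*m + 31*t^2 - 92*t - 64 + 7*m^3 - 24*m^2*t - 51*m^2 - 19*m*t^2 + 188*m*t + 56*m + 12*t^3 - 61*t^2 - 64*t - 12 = 7*m^3 + m^2*(-24*t - 80) + m*(-19*t^2 + 140*t + 243) + 12*t^3 - 30*t^2 - 132*t - 90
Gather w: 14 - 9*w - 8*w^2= -8*w^2 - 9*w + 14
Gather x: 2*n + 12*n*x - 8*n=12*n*x - 6*n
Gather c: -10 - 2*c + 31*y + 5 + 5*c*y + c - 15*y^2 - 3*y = c*(5*y - 1) - 15*y^2 + 28*y - 5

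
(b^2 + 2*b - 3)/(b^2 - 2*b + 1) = (b + 3)/(b - 1)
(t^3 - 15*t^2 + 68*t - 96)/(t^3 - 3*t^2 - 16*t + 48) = (t - 8)/(t + 4)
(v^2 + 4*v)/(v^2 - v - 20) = v/(v - 5)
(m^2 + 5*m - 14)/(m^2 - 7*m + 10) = (m + 7)/(m - 5)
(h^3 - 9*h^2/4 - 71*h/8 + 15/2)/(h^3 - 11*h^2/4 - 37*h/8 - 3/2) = (8*h^2 + 14*h - 15)/(8*h^2 + 10*h + 3)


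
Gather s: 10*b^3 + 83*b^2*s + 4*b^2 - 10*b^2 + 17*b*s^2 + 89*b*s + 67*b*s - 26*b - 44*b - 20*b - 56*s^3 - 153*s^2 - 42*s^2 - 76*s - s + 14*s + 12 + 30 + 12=10*b^3 - 6*b^2 - 90*b - 56*s^3 + s^2*(17*b - 195) + s*(83*b^2 + 156*b - 63) + 54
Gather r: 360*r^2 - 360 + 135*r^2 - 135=495*r^2 - 495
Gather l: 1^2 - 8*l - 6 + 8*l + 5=0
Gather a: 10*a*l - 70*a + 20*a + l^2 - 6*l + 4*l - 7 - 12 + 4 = a*(10*l - 50) + l^2 - 2*l - 15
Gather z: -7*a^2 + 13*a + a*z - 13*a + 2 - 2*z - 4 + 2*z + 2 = -7*a^2 + a*z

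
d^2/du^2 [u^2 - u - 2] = 2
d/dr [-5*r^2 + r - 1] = 1 - 10*r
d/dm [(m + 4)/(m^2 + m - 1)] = (m^2 + m - (m + 4)*(2*m + 1) - 1)/(m^2 + m - 1)^2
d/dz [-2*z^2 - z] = -4*z - 1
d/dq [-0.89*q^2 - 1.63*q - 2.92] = -1.78*q - 1.63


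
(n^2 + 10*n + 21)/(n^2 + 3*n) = (n + 7)/n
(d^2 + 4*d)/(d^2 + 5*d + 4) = d/(d + 1)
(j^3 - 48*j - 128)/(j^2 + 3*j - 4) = (j^2 - 4*j - 32)/(j - 1)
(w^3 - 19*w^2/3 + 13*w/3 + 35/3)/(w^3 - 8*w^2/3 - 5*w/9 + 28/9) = 3*(w - 5)/(3*w - 4)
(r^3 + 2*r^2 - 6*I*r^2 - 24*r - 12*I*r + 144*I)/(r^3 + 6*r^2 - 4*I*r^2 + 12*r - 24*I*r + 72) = (r - 4)/(r + 2*I)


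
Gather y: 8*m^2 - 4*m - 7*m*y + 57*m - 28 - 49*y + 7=8*m^2 + 53*m + y*(-7*m - 49) - 21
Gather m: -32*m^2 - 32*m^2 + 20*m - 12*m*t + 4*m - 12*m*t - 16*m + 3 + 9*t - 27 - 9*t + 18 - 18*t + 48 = -64*m^2 + m*(8 - 24*t) - 18*t + 42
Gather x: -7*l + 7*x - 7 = -7*l + 7*x - 7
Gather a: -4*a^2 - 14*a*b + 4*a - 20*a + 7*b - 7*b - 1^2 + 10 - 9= -4*a^2 + a*(-14*b - 16)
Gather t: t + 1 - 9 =t - 8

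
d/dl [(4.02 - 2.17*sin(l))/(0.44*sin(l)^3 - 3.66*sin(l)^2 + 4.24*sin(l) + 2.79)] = (1.9096*sin(l)^3 - 13.2486*sin(l)^2 + 29.4264*sin(l) - 23.0991)*cos(l)/(0.1936*sin(l)^6 - 3.2208*sin(l)^5 + 17.1268*sin(l)^4 - 28.5816*sin(l)^3 - 2.4452*sin(l)^2 + 23.6592*sin(l) + 7.7841)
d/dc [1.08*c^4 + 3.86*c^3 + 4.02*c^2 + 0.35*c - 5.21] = 4.32*c^3 + 11.58*c^2 + 8.04*c + 0.35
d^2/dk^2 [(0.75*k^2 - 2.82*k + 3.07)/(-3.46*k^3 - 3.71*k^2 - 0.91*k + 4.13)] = (-17.9574*k^6 + 202.559472*k^5 - 209.669772*k^4 - 715.641122*k^3 + 103.084548*k^2 - 66.152562*k - 103.551994)/(41.421736*k^9 + 133.243908*k^8 + 175.553826*k^7 - 27.175477*k^6 - 271.919277*k^5 - 239.342754*k^4 + 94.144435*k^3 + 179.583138*k^2 + 46.565337*k - 70.444997)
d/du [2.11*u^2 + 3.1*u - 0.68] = 4.22*u + 3.1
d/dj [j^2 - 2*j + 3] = 2*j - 2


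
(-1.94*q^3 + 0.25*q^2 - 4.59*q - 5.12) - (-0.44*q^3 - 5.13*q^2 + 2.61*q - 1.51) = -1.5*q^3 + 5.38*q^2 - 7.2*q - 3.61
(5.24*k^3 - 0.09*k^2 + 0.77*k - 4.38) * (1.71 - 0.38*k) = -1.9912*k^4 + 8.9946*k^3 - 0.4465*k^2 + 2.9811*k - 7.4898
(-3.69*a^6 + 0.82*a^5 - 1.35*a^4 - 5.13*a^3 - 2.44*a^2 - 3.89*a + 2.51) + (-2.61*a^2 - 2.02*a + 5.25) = -3.69*a^6 + 0.82*a^5 - 1.35*a^4 - 5.13*a^3 - 5.05*a^2 - 5.91*a + 7.76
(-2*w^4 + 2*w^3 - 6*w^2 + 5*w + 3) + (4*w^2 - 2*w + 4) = -2*w^4 + 2*w^3 - 2*w^2 + 3*w + 7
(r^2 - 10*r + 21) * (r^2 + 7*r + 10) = r^4 - 3*r^3 - 39*r^2 + 47*r + 210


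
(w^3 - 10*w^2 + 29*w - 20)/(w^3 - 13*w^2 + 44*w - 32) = (w - 5)/(w - 8)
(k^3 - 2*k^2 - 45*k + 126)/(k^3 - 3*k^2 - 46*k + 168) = (k - 3)/(k - 4)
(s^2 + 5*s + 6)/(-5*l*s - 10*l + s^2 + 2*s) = (s + 3)/(-5*l + s)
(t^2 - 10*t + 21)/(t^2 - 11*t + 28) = (t - 3)/(t - 4)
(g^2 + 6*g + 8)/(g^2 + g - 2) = (g + 4)/(g - 1)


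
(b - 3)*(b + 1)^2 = b^3 - b^2 - 5*b - 3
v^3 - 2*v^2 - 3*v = v*(v - 3)*(v + 1)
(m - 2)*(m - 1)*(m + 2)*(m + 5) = m^4 + 4*m^3 - 9*m^2 - 16*m + 20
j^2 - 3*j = j*(j - 3)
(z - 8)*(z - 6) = z^2 - 14*z + 48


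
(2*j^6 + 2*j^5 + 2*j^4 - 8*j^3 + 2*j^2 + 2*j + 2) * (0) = 0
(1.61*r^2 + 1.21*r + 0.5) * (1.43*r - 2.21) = 2.3023*r^3 - 1.8278*r^2 - 1.9591*r - 1.105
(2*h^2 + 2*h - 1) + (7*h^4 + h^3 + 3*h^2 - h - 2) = 7*h^4 + h^3 + 5*h^2 + h - 3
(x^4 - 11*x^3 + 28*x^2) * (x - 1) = x^5 - 12*x^4 + 39*x^3 - 28*x^2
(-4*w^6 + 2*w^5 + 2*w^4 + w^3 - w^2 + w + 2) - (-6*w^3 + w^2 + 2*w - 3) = -4*w^6 + 2*w^5 + 2*w^4 + 7*w^3 - 2*w^2 - w + 5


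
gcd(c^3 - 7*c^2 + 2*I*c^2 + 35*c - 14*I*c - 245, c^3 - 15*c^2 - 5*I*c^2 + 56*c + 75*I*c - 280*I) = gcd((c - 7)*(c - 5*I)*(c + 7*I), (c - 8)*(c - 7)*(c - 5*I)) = c^2 + c*(-7 - 5*I) + 35*I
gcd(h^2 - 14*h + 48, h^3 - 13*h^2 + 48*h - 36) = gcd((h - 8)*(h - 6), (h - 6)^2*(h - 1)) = h - 6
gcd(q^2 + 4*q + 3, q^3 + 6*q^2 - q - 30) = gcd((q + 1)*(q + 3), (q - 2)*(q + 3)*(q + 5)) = q + 3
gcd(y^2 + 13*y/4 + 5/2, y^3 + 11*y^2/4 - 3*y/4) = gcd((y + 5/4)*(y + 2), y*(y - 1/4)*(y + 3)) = 1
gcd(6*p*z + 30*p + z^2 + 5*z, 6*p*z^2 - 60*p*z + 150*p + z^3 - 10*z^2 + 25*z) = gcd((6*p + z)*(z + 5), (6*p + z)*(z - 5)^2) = 6*p + z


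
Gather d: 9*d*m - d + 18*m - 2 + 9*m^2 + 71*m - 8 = d*(9*m - 1) + 9*m^2 + 89*m - 10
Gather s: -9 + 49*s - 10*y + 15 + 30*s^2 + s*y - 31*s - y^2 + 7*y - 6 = 30*s^2 + s*(y + 18) - y^2 - 3*y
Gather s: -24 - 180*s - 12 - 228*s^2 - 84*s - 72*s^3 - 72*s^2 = -72*s^3 - 300*s^2 - 264*s - 36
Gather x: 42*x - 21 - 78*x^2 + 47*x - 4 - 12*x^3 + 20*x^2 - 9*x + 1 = -12*x^3 - 58*x^2 + 80*x - 24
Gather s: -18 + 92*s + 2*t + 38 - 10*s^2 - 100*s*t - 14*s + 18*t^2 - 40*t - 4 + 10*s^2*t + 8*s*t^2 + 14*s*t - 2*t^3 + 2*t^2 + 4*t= s^2*(10*t - 10) + s*(8*t^2 - 86*t + 78) - 2*t^3 + 20*t^2 - 34*t + 16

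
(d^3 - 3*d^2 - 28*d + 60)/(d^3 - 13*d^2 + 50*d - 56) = (d^2 - d - 30)/(d^2 - 11*d + 28)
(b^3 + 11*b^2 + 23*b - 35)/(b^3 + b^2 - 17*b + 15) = (b + 7)/(b - 3)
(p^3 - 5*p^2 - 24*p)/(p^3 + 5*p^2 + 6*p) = (p - 8)/(p + 2)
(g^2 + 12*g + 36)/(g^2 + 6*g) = (g + 6)/g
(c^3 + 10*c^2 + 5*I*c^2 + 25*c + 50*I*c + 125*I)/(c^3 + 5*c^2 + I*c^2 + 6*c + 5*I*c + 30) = (c^2 + 5*c*(1 + I) + 25*I)/(c^2 + I*c + 6)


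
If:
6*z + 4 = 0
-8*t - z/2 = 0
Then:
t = 1/24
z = -2/3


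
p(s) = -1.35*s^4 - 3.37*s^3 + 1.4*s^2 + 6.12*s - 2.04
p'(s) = -5.4*s^3 - 10.11*s^2 + 2.8*s + 6.12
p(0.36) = 0.16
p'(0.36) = 5.57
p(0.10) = -1.42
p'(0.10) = 6.29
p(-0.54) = -4.52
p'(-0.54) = 2.51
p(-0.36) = -3.93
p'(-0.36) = 4.05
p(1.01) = 0.69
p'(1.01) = -6.93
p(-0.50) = -4.41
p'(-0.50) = 2.87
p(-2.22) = -4.65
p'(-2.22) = 9.16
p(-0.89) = -4.85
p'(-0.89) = -0.57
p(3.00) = -171.42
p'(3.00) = -222.27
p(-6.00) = -1010.04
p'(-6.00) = 791.76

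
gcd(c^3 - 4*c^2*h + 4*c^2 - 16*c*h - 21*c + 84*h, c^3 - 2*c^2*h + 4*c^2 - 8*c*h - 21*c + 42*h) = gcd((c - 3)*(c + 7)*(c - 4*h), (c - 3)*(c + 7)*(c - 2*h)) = c^2 + 4*c - 21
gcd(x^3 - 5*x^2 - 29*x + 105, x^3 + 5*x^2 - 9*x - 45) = x^2 + 2*x - 15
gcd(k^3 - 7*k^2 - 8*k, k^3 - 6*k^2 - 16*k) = k^2 - 8*k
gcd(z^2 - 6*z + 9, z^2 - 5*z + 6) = z - 3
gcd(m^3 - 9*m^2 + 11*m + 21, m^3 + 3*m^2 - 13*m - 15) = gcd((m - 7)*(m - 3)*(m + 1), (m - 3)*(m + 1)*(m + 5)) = m^2 - 2*m - 3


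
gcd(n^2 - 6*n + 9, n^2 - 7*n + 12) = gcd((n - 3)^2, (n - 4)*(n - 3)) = n - 3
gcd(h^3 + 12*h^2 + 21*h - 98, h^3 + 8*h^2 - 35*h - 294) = h^2 + 14*h + 49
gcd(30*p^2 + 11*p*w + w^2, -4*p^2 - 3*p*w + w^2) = 1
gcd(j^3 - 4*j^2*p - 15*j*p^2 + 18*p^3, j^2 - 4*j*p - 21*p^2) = j + 3*p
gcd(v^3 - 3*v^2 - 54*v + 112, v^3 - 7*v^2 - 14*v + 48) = v^2 - 10*v + 16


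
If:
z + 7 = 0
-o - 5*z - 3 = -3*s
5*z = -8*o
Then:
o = 35/8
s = -221/24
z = -7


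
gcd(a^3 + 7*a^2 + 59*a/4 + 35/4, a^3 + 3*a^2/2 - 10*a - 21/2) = a^2 + 9*a/2 + 7/2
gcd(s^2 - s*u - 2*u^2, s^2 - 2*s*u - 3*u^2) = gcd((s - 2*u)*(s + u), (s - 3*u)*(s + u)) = s + u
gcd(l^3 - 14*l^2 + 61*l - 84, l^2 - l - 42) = l - 7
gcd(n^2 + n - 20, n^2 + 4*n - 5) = n + 5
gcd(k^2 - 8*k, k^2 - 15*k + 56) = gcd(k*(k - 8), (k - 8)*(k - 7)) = k - 8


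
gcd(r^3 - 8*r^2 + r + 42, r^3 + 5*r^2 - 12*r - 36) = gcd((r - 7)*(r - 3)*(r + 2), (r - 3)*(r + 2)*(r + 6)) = r^2 - r - 6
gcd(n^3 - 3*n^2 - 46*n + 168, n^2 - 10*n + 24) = n^2 - 10*n + 24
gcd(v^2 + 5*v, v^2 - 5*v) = v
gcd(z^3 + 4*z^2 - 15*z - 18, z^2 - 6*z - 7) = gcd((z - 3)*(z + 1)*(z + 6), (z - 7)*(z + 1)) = z + 1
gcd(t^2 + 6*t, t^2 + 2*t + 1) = 1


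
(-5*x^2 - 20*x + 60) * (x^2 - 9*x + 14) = -5*x^4 + 25*x^3 + 170*x^2 - 820*x + 840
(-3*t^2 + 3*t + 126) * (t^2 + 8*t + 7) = -3*t^4 - 21*t^3 + 129*t^2 + 1029*t + 882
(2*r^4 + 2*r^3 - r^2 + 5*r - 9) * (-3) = -6*r^4 - 6*r^3 + 3*r^2 - 15*r + 27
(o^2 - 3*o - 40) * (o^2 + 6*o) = o^4 + 3*o^3 - 58*o^2 - 240*o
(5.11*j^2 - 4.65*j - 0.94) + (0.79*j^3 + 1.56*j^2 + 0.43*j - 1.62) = 0.79*j^3 + 6.67*j^2 - 4.22*j - 2.56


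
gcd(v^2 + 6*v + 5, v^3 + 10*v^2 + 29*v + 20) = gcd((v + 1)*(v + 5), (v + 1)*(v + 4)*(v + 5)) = v^2 + 6*v + 5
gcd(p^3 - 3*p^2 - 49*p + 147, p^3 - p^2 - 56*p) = p + 7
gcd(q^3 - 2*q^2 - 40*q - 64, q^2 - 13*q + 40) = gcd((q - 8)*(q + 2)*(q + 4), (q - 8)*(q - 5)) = q - 8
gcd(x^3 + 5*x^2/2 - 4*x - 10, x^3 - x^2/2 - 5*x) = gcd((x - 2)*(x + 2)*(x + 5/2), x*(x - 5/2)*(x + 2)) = x + 2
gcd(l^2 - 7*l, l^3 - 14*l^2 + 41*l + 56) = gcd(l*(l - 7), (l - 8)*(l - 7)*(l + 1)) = l - 7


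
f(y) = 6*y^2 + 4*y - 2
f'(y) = 12*y + 4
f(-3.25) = 48.38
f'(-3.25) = -35.00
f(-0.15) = -2.46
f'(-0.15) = 2.20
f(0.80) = 5.04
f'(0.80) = 13.60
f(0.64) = 3.02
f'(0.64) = 11.68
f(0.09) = -1.59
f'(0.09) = 5.08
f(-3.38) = 53.03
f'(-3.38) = -36.56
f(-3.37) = 52.66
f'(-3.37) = -36.44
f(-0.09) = -2.31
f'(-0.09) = 2.92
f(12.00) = 910.00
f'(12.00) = 148.00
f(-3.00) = 40.00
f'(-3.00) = -32.00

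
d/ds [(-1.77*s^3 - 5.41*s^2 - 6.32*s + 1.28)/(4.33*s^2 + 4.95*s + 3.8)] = (-7.6641*s^4 - 17.523*s^3 - 19.5919*s^2 - 52.2008*s - 30.352)/(18.7489*s^4 + 42.867*s^3 + 57.4105*s^2 + 37.62*s + 14.44)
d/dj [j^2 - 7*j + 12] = 2*j - 7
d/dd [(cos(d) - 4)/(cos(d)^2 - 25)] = (cos(d)^2 - 8*cos(d) + 25)*sin(d)/(cos(d)^2 - 25)^2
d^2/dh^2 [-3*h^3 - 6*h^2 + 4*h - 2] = -18*h - 12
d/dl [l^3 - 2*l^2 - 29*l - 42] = 3*l^2 - 4*l - 29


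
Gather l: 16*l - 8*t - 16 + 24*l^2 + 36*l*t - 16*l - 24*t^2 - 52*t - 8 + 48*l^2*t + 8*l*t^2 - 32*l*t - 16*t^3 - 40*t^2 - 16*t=l^2*(48*t + 24) + l*(8*t^2 + 4*t) - 16*t^3 - 64*t^2 - 76*t - 24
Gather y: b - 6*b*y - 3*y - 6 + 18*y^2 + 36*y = b + 18*y^2 + y*(33 - 6*b) - 6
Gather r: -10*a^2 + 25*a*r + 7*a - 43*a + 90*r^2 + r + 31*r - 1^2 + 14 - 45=-10*a^2 - 36*a + 90*r^2 + r*(25*a + 32) - 32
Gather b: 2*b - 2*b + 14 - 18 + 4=0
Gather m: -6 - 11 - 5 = -22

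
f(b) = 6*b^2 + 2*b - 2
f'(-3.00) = -34.00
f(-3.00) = 46.00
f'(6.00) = 74.00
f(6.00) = 226.00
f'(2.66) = 33.92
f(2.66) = 45.77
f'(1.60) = 21.20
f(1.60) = 16.56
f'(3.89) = 48.68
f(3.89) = 96.57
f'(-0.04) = 1.52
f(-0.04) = -2.07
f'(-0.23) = -0.76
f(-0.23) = -2.14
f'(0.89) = 12.68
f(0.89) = 4.53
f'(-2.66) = -29.92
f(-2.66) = 35.13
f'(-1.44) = -15.28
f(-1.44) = 7.56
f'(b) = 12*b + 2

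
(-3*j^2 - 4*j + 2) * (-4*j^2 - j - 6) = 12*j^4 + 19*j^3 + 14*j^2 + 22*j - 12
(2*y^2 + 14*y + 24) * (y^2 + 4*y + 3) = 2*y^4 + 22*y^3 + 86*y^2 + 138*y + 72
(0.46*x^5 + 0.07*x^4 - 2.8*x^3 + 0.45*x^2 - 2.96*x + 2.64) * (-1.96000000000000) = -0.9016*x^5 - 0.1372*x^4 + 5.488*x^3 - 0.882*x^2 + 5.8016*x - 5.1744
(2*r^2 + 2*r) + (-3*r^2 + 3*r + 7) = -r^2 + 5*r + 7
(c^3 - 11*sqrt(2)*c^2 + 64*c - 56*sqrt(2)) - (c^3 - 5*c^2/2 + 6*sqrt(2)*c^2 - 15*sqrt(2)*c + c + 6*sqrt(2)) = -17*sqrt(2)*c^2 + 5*c^2/2 + 15*sqrt(2)*c + 63*c - 62*sqrt(2)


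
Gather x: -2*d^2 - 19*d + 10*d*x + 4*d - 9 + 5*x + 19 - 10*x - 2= -2*d^2 - 15*d + x*(10*d - 5) + 8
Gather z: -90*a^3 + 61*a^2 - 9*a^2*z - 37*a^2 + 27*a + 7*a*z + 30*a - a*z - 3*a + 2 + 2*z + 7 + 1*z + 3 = -90*a^3 + 24*a^2 + 54*a + z*(-9*a^2 + 6*a + 3) + 12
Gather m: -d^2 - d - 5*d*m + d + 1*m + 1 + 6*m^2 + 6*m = -d^2 + 6*m^2 + m*(7 - 5*d) + 1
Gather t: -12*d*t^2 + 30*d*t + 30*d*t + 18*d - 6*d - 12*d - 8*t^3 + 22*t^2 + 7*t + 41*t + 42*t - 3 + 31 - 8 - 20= -8*t^3 + t^2*(22 - 12*d) + t*(60*d + 90)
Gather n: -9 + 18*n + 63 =18*n + 54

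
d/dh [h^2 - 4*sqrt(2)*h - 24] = 2*h - 4*sqrt(2)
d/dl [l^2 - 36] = 2*l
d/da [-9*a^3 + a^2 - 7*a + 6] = -27*a^2 + 2*a - 7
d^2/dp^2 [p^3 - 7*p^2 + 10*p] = 6*p - 14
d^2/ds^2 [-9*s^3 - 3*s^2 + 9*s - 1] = -54*s - 6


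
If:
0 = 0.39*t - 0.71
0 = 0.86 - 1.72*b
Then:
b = 0.50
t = 1.82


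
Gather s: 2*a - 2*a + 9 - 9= 0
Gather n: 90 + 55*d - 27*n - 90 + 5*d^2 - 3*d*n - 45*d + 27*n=5*d^2 - 3*d*n + 10*d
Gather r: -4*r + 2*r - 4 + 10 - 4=2 - 2*r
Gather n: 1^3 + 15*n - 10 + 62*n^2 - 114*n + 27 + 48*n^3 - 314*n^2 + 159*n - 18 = 48*n^3 - 252*n^2 + 60*n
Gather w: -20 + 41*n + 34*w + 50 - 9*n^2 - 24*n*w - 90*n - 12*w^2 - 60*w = -9*n^2 - 49*n - 12*w^2 + w*(-24*n - 26) + 30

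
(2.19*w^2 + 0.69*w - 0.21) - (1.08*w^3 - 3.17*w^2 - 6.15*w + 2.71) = -1.08*w^3 + 5.36*w^2 + 6.84*w - 2.92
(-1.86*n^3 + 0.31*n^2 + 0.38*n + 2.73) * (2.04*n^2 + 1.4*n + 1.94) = -3.7944*n^5 - 1.9716*n^4 - 2.3992*n^3 + 6.7026*n^2 + 4.5592*n + 5.2962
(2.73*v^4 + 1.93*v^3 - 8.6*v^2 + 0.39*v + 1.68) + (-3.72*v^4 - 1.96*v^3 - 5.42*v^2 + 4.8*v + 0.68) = -0.99*v^4 - 0.03*v^3 - 14.02*v^2 + 5.19*v + 2.36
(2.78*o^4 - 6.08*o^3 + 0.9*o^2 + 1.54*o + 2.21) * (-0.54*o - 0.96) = -1.5012*o^5 + 0.614400000000001*o^4 + 5.3508*o^3 - 1.6956*o^2 - 2.6718*o - 2.1216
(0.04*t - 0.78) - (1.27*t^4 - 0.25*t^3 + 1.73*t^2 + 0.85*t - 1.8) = -1.27*t^4 + 0.25*t^3 - 1.73*t^2 - 0.81*t + 1.02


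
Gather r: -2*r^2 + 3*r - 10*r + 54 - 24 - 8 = -2*r^2 - 7*r + 22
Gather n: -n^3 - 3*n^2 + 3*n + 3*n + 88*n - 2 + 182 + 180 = -n^3 - 3*n^2 + 94*n + 360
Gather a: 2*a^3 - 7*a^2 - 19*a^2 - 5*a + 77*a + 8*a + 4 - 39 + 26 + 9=2*a^3 - 26*a^2 + 80*a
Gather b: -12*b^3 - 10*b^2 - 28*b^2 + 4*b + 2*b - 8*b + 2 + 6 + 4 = -12*b^3 - 38*b^2 - 2*b + 12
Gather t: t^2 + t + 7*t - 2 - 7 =t^2 + 8*t - 9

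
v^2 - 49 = (v - 7)*(v + 7)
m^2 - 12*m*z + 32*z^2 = (m - 8*z)*(m - 4*z)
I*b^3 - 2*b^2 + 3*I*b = b*(b + 3*I)*(I*b + 1)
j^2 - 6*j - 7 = (j - 7)*(j + 1)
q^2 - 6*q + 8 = (q - 4)*(q - 2)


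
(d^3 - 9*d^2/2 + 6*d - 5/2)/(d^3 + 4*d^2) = (2*d^3 - 9*d^2 + 12*d - 5)/(2*d^2*(d + 4))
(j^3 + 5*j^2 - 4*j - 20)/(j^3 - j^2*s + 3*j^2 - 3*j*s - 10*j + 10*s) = (-j - 2)/(-j + s)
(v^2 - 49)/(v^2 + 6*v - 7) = (v - 7)/(v - 1)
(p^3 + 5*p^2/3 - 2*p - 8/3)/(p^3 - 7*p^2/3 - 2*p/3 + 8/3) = (p + 2)/(p - 2)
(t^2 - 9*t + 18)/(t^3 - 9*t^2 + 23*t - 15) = (t - 6)/(t^2 - 6*t + 5)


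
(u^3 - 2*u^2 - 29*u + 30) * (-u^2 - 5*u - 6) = -u^5 - 3*u^4 + 33*u^3 + 127*u^2 + 24*u - 180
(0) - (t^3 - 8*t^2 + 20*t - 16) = -t^3 + 8*t^2 - 20*t + 16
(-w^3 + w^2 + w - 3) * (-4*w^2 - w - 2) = 4*w^5 - 3*w^4 - 3*w^3 + 9*w^2 + w + 6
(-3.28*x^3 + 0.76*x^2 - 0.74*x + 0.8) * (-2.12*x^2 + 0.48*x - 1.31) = 6.9536*x^5 - 3.1856*x^4 + 6.2304*x^3 - 3.0468*x^2 + 1.3534*x - 1.048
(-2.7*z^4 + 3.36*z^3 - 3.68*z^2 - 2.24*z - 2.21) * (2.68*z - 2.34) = -7.236*z^5 + 15.3228*z^4 - 17.7248*z^3 + 2.608*z^2 - 0.6812*z + 5.1714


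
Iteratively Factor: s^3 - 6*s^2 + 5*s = (s - 1)*(s^2 - 5*s) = s*(s - 1)*(s - 5)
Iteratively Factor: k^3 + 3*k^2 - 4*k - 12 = (k + 3)*(k^2 - 4) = (k + 2)*(k + 3)*(k - 2)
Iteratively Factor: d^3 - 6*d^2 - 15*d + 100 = (d - 5)*(d^2 - d - 20) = (d - 5)^2*(d + 4)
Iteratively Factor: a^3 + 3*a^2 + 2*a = (a + 1)*(a^2 + 2*a) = a*(a + 1)*(a + 2)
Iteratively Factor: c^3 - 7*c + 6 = (c - 1)*(c^2 + c - 6) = (c - 2)*(c - 1)*(c + 3)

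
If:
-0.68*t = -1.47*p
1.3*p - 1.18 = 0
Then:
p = 0.91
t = 1.96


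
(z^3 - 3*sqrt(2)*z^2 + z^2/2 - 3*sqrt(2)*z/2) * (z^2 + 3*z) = z^5 - 3*sqrt(2)*z^4 + 7*z^4/2 - 21*sqrt(2)*z^3/2 + 3*z^3/2 - 9*sqrt(2)*z^2/2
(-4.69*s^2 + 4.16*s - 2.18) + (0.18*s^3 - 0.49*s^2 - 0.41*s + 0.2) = 0.18*s^3 - 5.18*s^2 + 3.75*s - 1.98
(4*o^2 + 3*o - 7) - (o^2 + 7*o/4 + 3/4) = 3*o^2 + 5*o/4 - 31/4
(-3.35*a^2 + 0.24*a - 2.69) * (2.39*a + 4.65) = -8.0065*a^3 - 15.0039*a^2 - 5.3131*a - 12.5085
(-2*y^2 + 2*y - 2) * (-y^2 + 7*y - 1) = 2*y^4 - 16*y^3 + 18*y^2 - 16*y + 2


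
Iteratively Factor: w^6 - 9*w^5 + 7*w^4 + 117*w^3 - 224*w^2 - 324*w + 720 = (w - 3)*(w^5 - 6*w^4 - 11*w^3 + 84*w^2 + 28*w - 240) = (w - 3)*(w + 2)*(w^4 - 8*w^3 + 5*w^2 + 74*w - 120) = (w - 3)*(w - 2)*(w + 2)*(w^3 - 6*w^2 - 7*w + 60) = (w - 3)*(w - 2)*(w + 2)*(w + 3)*(w^2 - 9*w + 20) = (w - 4)*(w - 3)*(w - 2)*(w + 2)*(w + 3)*(w - 5)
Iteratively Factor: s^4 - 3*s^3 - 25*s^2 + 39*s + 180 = (s - 5)*(s^3 + 2*s^2 - 15*s - 36) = (s - 5)*(s + 3)*(s^2 - s - 12) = (s - 5)*(s + 3)^2*(s - 4)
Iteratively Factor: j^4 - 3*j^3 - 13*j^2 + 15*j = (j + 3)*(j^3 - 6*j^2 + 5*j) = (j - 1)*(j + 3)*(j^2 - 5*j) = (j - 5)*(j - 1)*(j + 3)*(j)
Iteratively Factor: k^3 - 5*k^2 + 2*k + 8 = (k + 1)*(k^2 - 6*k + 8) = (k - 4)*(k + 1)*(k - 2)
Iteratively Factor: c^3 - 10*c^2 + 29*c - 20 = (c - 1)*(c^2 - 9*c + 20) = (c - 5)*(c - 1)*(c - 4)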